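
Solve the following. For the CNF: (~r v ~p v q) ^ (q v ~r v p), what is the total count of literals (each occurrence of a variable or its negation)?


Counting literals in each clause:
Clause 1: 3 literal(s)
Clause 2: 3 literal(s)
Total = 6

6


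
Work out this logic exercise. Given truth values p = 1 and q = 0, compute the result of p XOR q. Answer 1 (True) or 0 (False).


p = 1, q = 0
Operation: p XOR q
Evaluate: 1 XOR 0 = 1

1


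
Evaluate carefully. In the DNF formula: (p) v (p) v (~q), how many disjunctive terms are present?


A DNF formula is a disjunction of terms (conjunctions).
Terms are separated by v.
Counting the disjuncts: 3 terms.

3


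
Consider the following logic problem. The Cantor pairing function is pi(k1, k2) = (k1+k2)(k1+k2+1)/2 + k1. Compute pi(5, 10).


k1 + k2 = 15
(k1+k2)(k1+k2+1)/2 = 15 * 16 / 2 = 120
pi = 120 + 5 = 125

125


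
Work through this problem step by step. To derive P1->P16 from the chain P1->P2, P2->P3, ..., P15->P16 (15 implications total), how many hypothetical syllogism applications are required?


With 15 implications in a chain connecting 16 propositions:
P1->P2, P2->P3, ..., P15->P16
Steps needed = (number of implications) - 1 = 15 - 1 = 14

14


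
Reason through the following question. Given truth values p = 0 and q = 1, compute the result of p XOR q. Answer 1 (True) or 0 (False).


p = 0, q = 1
Operation: p XOR q
Evaluate: 0 XOR 1 = 1

1


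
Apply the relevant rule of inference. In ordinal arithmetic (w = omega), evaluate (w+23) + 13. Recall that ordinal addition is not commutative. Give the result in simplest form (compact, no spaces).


Compute (w+23) + 13.
Ordinal + is associative but NOT commutative; for finite n>0, n + w = w but w + n stays w+n.
By associativity: (w+23) + 13 = w + (23+13) = w+36.
Result = w+36

w+36


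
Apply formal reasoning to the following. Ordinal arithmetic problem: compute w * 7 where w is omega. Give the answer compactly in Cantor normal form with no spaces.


Compute w * 7.
Ordinal * is associative and left-distributive over +, but NOT commutative; for finite n>1, n*w = w but w*n stays w*n.
w * 7 means 7 copies of w concatenated: w*7.
Result = w*7

w*7


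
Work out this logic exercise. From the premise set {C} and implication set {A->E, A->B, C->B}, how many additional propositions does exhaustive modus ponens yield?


Initial facts: {C}
Apply modus ponens to closure:
  C and C->B  =>  B
Final known: {B, C}
New propositions: {B}
Count = 1

1


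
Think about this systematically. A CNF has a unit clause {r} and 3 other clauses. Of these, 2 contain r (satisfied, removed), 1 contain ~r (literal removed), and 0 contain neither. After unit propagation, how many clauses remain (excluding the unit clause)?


Satisfied (removed): 2
Shortened (remain): 1
Unchanged (remain): 0
Remaining = 1 + 0 = 1

1


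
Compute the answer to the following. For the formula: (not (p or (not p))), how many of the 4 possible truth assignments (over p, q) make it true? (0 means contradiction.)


Check all 4 assignments:
p=0, q=0: 0
p=0, q=1: 0
p=1, q=0: 0
p=1, q=1: 0
Count of True = 0

0


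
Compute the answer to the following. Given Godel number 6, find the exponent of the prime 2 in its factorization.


Factorize 6 by dividing by 2 repeatedly.
Division steps: 2 divides 6 exactly 1 time(s).
Exponent of 2 = 1

1


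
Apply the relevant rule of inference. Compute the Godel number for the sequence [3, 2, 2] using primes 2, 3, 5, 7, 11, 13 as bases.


Encode each element as an exponent of the corresponding prime:
  2^3 = 8
  3^2 = 9
  5^2 = 25
Product = 8 * 9 * 25 = 1800

1800


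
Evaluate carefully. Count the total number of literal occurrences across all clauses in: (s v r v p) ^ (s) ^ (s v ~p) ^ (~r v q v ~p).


Counting literals in each clause:
Clause 1: 3 literal(s)
Clause 2: 1 literal(s)
Clause 3: 2 literal(s)
Clause 4: 3 literal(s)
Total = 9

9


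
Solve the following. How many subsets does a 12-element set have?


The power set of a set with n elements has 2^n elements.
|P(S)| = 2^12 = 4096

4096


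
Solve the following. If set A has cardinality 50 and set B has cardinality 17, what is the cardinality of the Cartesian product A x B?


The Cartesian product A x B contains all ordered pairs (a, b).
|A x B| = |A| * |B| = 50 * 17 = 850

850


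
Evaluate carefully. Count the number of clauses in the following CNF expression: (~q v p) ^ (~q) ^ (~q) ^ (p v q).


A CNF formula is a conjunction of clauses.
Clauses are separated by ^.
Counting the conjuncts: 4 clauses.

4


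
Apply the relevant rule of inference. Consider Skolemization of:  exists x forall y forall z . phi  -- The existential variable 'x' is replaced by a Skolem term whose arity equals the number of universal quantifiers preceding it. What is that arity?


Quantifier prefix: exists x forall y forall z
'x' is existentially quantified at position 1.
No universal quantifiers precede it.
Skolem function arity = 0 (a Skolem constant)

0


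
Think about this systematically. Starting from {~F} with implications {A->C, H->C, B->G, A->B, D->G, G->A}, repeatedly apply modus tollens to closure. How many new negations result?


Initial negated facts: {~F}
Apply modus tollens to closure:
  (no implication fires)
Final negated: {~F}
New negations: {(none)}
Count = 0

0


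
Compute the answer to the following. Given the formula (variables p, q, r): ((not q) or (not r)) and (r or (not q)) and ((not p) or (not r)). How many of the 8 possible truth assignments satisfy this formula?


Evaluate all 8 assignments for p, q, r:
p=0, q=0, r=0: 1
p=0, q=0, r=1: 1
p=0, q=1, r=0: 0
p=0, q=1, r=1: 0
p=1, q=0, r=0: 1
p=1, q=0, r=1: 0
p=1, q=1, r=0: 0
p=1, q=1, r=1: 0
Satisfying count = 3

3


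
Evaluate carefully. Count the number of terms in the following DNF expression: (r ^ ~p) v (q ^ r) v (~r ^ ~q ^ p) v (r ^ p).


A DNF formula is a disjunction of terms (conjunctions).
Terms are separated by v.
Counting the disjuncts: 4 terms.

4


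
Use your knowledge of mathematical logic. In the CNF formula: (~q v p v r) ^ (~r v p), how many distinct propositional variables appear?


Identify each variable that appears in the formula.
Variables found: p, q, r
Count = 3

3


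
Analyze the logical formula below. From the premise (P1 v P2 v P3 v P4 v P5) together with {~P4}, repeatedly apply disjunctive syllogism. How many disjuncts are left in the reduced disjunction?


Original disjuncts (5): P1, P2, P3, P4, P5
Negated (eliminate): ~P4
Remaining disjuncts: P1, P2, P3, P5
Count = 5 - 1 = 4

4


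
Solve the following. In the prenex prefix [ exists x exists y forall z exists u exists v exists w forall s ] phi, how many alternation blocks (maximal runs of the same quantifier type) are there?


Quantifier-type sequence: E E A E E E A  (A=forall, E=exists)
Group into maximal same-type runs:
  Ex2 | Ax1 | Ex3 | Ax1
Number of blocks = 4

4


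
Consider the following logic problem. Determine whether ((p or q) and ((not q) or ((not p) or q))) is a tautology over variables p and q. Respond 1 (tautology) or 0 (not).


Check all 4 assignments:
p=0, q=0: 0
p=0, q=1: 1
p=1, q=0: 1
p=1, q=1: 1
Satisfying count = 3/4.
Tautology iff count = 4: no.

0


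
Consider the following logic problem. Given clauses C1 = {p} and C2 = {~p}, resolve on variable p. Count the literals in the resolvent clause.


Remove p from C1 and ~p from C2.
C1 remainder: {}
C2 remainder: {}
Union (resolvent): {} (empty clause)
Resolvent has 0 literal(s).

0


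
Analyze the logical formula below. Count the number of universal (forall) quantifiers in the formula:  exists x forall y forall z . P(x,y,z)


Quantifier prefix: exists x forall y forall z
Mark each quantifier type:
  E U U
Universal count = 2, Existential count = 1
Asked for universal (forall) quantifiers: 2

2


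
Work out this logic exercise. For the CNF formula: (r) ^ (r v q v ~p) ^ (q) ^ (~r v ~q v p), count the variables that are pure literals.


Check each variable for pure literal status:
p: mixed (not pure)
q: mixed (not pure)
r: mixed (not pure)
Pure literal count = 0

0


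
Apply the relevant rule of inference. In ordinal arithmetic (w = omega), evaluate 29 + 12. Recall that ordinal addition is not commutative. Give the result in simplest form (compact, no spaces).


Compute 29 + 12.
Ordinal + is associative but NOT commutative; for finite n>0, n + w = w but w + n stays w+n.
Both operands finite; ordinal + agrees with natural +: 29 + 12 = 41.
Result = 41

41


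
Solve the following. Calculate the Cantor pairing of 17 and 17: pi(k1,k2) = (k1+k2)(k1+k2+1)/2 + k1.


k1 + k2 = 34
(k1+k2)(k1+k2+1)/2 = 34 * 35 / 2 = 595
pi = 595 + 17 = 612

612


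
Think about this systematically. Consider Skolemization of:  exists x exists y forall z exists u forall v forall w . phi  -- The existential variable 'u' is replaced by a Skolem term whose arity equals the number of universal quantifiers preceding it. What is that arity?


Quantifier prefix: exists x exists y forall z exists u forall v forall w
'u' is existentially quantified at position 4.
Universal variables preceding it: z
Skolem function arity = 1

1


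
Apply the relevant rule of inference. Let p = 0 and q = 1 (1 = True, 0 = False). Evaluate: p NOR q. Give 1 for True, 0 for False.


p = 0, q = 1
Operation: p NOR q
Evaluate: 0 NOR 1 = 0

0


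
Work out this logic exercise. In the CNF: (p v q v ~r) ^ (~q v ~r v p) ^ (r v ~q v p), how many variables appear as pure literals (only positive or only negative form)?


Check each variable for pure literal status:
p: pure positive
q: mixed (not pure)
r: mixed (not pure)
Pure literal count = 1

1


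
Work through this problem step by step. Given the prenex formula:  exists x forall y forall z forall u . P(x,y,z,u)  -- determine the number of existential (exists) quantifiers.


Quantifier prefix: exists x forall y forall z forall u
Mark each quantifier type:
  E U U U
Universal count = 3, Existential count = 1
Asked for existential (exists) quantifiers: 1

1


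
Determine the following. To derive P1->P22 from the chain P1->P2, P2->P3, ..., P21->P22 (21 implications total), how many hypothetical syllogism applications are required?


With 21 implications in a chain connecting 22 propositions:
P1->P2, P2->P3, ..., P21->P22
Steps needed = (number of implications) - 1 = 21 - 1 = 20

20


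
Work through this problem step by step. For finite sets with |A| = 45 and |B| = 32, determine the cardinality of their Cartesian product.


The Cartesian product A x B contains all ordered pairs (a, b).
|A x B| = |A| * |B| = 45 * 32 = 1440

1440


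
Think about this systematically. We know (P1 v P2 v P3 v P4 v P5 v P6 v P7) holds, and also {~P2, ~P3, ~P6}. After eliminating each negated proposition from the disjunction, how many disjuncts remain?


Original disjuncts (7): P1, P2, P3, P4, P5, P6, P7
Negated (eliminate): ~P2, ~P3, ~P6
Remaining disjuncts: P1, P4, P5, P7
Count = 7 - 3 = 4

4


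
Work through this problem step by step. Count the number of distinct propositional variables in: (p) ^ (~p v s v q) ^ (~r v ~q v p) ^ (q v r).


Identify each variable that appears in the formula.
Variables found: p, q, r, s
Count = 4

4


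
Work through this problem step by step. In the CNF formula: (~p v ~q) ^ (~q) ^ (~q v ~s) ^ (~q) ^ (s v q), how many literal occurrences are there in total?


Counting literals in each clause:
Clause 1: 2 literal(s)
Clause 2: 1 literal(s)
Clause 3: 2 literal(s)
Clause 4: 1 literal(s)
Clause 5: 2 literal(s)
Total = 8

8


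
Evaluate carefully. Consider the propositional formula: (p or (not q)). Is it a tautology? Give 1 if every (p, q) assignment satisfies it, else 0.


Check all 4 assignments:
p=0, q=0: 1
p=0, q=1: 0
p=1, q=0: 1
p=1, q=1: 1
Satisfying count = 3/4.
Tautology iff count = 4: no.

0


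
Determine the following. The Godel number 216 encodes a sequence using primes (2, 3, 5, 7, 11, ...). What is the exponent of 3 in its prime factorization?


Factorize 216 by dividing by 3 repeatedly.
Division steps: 3 divides 216 exactly 3 time(s).
Exponent of 3 = 3

3


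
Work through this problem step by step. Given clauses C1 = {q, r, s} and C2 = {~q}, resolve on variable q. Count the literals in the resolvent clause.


Remove q from C1 and ~q from C2.
C1 remainder: {r, s}
C2 remainder: {}
Union (resolvent): {r, s}
Resolvent has 2 literal(s).

2


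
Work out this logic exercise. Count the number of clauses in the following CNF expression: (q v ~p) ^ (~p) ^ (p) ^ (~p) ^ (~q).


A CNF formula is a conjunction of clauses.
Clauses are separated by ^.
Counting the conjuncts: 5 clauses.

5


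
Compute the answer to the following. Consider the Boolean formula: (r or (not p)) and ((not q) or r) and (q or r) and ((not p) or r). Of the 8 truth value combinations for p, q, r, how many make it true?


Evaluate all 8 assignments for p, q, r:
p=0, q=0, r=0: 0
p=0, q=0, r=1: 1
p=0, q=1, r=0: 0
p=0, q=1, r=1: 1
p=1, q=0, r=0: 0
p=1, q=0, r=1: 1
p=1, q=1, r=0: 0
p=1, q=1, r=1: 1
Satisfying count = 4

4


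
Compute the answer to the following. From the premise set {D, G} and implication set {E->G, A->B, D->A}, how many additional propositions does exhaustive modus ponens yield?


Initial facts: {D, G}
Apply modus ponens to closure:
  D and D->A  =>  A
  A and A->B  =>  B
Final known: {A, B, D, G}
New propositions: {A, B}
Count = 2

2


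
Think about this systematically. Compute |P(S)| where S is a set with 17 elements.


The power set of a set with n elements has 2^n elements.
|P(S)| = 2^17 = 131072

131072


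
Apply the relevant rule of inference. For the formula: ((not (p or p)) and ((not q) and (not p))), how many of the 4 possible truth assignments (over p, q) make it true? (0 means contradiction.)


Check all 4 assignments:
p=0, q=0: 1
p=0, q=1: 0
p=1, q=0: 0
p=1, q=1: 0
Count of True = 1

1


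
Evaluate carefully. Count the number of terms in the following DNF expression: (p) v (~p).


A DNF formula is a disjunction of terms (conjunctions).
Terms are separated by v.
Counting the disjuncts: 2 terms.

2


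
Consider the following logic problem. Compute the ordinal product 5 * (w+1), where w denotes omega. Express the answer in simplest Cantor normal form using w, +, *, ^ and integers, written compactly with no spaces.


Compute 5 * (w+1).
Ordinal * is associative and left-distributive over +, but NOT commutative; for finite n>1, n*w = w but w*n stays w*n.
By left-distributivity: 5 * (w+1) = 5*w + 5*1 = w + 5 = w+5.
Result = w+5

w+5


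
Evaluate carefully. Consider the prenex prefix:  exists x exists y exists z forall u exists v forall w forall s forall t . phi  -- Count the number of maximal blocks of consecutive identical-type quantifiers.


Quantifier-type sequence: E E E A E A A A  (A=forall, E=exists)
Group into maximal same-type runs:
  Ex3 | Ax1 | Ex1 | Ax3
Number of blocks = 4

4


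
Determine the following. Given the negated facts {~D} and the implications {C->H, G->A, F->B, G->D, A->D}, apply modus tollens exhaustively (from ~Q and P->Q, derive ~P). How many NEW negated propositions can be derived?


Initial negated facts: {~D}
Apply modus tollens to closure:
  ~D and G->D  =>  ~G
  ~D and A->D  =>  ~A
Final negated: {~A, ~D, ~G}
New negations: {~A, ~G}
Count = 2

2


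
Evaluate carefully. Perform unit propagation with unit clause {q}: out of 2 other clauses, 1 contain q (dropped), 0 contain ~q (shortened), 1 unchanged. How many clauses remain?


Satisfied (removed): 1
Shortened (remain): 0
Unchanged (remain): 1
Remaining = 0 + 1 = 1

1


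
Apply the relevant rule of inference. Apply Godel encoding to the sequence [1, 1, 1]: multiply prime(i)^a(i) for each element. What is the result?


Encode each element as an exponent of the corresponding prime:
  2^1 = 2
  3^1 = 3
  5^1 = 5
Product = 2 * 3 * 5 = 30

30


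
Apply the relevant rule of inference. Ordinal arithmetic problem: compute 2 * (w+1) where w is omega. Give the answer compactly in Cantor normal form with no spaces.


Compute 2 * (w+1).
Ordinal * is associative and left-distributive over +, but NOT commutative; for finite n>1, n*w = w but w*n stays w*n.
By left-distributivity: 2 * (w+1) = 2*w + 2*1 = w + 2 = w+2.
Result = w+2

w+2


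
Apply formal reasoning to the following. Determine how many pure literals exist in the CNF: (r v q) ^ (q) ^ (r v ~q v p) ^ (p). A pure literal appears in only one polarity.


Check each variable for pure literal status:
p: pure positive
q: mixed (not pure)
r: pure positive
Pure literal count = 2

2


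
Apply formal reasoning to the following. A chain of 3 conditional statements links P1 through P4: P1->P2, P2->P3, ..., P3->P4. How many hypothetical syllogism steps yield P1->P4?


With 3 implications in a chain connecting 4 propositions:
P1->P2, P2->P3, ..., P3->P4
Steps needed = (number of implications) - 1 = 3 - 1 = 2

2


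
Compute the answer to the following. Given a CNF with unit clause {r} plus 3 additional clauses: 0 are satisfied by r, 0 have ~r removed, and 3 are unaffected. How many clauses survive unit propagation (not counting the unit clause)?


Satisfied (removed): 0
Shortened (remain): 0
Unchanged (remain): 3
Remaining = 0 + 3 = 3

3


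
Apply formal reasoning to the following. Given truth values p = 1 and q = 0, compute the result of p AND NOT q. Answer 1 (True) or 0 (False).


p = 1, q = 0
Operation: p AND NOT q
Evaluate: 1 AND NOT 0 = 1

1


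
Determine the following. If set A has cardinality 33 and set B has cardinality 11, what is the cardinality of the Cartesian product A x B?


The Cartesian product A x B contains all ordered pairs (a, b).
|A x B| = |A| * |B| = 33 * 11 = 363

363


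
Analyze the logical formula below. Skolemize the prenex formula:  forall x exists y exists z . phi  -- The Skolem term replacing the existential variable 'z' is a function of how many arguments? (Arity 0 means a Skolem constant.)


Quantifier prefix: forall x exists y exists z
'z' is existentially quantified at position 3.
Universal variables preceding it: x
Skolem function arity = 1

1


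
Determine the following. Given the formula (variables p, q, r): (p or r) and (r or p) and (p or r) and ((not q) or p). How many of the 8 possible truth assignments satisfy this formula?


Evaluate all 8 assignments for p, q, r:
p=0, q=0, r=0: 0
p=0, q=0, r=1: 1
p=0, q=1, r=0: 0
p=0, q=1, r=1: 0
p=1, q=0, r=0: 1
p=1, q=0, r=1: 1
p=1, q=1, r=0: 1
p=1, q=1, r=1: 1
Satisfying count = 5

5


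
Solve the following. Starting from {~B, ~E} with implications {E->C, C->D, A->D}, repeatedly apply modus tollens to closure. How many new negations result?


Initial negated facts: {~B, ~E}
Apply modus tollens to closure:
  (no implication fires)
Final negated: {~B, ~E}
New negations: {(none)}
Count = 0

0


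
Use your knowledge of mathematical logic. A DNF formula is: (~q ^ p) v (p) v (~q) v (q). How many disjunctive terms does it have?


A DNF formula is a disjunction of terms (conjunctions).
Terms are separated by v.
Counting the disjuncts: 4 terms.

4


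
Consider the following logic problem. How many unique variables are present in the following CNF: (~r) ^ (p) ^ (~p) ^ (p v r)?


Identify each variable that appears in the formula.
Variables found: p, r
Count = 2

2


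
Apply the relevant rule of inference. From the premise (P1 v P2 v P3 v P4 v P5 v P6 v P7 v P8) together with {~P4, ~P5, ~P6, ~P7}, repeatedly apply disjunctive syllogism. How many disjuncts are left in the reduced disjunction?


Original disjuncts (8): P1, P2, P3, P4, P5, P6, P7, P8
Negated (eliminate): ~P4, ~P5, ~P6, ~P7
Remaining disjuncts: P1, P2, P3, P8
Count = 8 - 4 = 4

4


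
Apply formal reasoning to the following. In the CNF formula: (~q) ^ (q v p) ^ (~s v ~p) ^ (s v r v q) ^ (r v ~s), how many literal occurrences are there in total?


Counting literals in each clause:
Clause 1: 1 literal(s)
Clause 2: 2 literal(s)
Clause 3: 2 literal(s)
Clause 4: 3 literal(s)
Clause 5: 2 literal(s)
Total = 10

10


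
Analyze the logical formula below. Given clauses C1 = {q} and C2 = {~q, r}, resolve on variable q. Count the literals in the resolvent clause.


Remove q from C1 and ~q from C2.
C1 remainder: {}
C2 remainder: {r}
Union (resolvent): {r}
Resolvent has 1 literal(s).

1


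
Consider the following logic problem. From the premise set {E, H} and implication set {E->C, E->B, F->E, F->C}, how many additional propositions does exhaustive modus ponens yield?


Initial facts: {E, H}
Apply modus ponens to closure:
  E and E->C  =>  C
  E and E->B  =>  B
Final known: {B, C, E, H}
New propositions: {B, C}
Count = 2

2


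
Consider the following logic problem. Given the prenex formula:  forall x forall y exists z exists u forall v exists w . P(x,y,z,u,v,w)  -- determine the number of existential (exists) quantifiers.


Quantifier prefix: forall x forall y exists z exists u forall v exists w
Mark each quantifier type:
  U U E E U E
Universal count = 3, Existential count = 3
Asked for existential (exists) quantifiers: 3

3


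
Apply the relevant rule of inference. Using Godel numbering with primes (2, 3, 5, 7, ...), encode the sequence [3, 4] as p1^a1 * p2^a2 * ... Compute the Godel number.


Encode each element as an exponent of the corresponding prime:
  2^3 = 8
  3^4 = 81
Product = 8 * 81 = 648

648


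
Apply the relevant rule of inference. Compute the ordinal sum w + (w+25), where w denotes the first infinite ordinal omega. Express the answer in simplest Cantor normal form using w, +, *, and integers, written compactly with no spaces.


Compute w + (w+25).
Ordinal + is associative but NOT commutative; for finite n>0, n + w = w but w + n stays w+n.
w + (w+25) = (w+w) + 25 = w*2+25.
Result = w*2+25

w*2+25


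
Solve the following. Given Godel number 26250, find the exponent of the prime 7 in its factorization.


Factorize 26250 by dividing by 7 repeatedly.
Division steps: 7 divides 26250 exactly 1 time(s).
Exponent of 7 = 1

1


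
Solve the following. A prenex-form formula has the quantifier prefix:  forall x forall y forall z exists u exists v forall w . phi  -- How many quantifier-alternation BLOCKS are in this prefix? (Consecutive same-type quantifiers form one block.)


Quantifier-type sequence: A A A E E A  (A=forall, E=exists)
Group into maximal same-type runs:
  Ax3 | Ex2 | Ax1
Number of blocks = 3

3


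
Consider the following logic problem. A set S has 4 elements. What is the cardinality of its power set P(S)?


The power set of a set with n elements has 2^n elements.
|P(S)| = 2^4 = 16

16


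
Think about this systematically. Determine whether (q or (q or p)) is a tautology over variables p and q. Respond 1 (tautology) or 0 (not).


Check all 4 assignments:
p=0, q=0: 0
p=0, q=1: 1
p=1, q=0: 1
p=1, q=1: 1
Satisfying count = 3/4.
Tautology iff count = 4: no.

0


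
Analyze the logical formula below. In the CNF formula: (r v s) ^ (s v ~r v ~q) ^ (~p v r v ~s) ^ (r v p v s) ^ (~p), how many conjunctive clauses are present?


A CNF formula is a conjunction of clauses.
Clauses are separated by ^.
Counting the conjuncts: 5 clauses.

5


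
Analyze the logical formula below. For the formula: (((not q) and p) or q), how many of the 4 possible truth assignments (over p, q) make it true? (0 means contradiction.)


Check all 4 assignments:
p=0, q=0: 0
p=0, q=1: 1
p=1, q=0: 1
p=1, q=1: 1
Count of True = 3

3


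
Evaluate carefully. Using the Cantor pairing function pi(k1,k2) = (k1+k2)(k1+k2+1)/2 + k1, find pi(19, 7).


k1 + k2 = 26
(k1+k2)(k1+k2+1)/2 = 26 * 27 / 2 = 351
pi = 351 + 19 = 370

370


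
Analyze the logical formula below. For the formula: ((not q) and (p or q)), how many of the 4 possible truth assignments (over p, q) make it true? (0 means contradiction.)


Check all 4 assignments:
p=0, q=0: 0
p=0, q=1: 0
p=1, q=0: 1
p=1, q=1: 0
Count of True = 1

1


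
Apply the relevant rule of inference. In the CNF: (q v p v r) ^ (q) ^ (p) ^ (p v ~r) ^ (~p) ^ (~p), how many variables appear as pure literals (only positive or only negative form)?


Check each variable for pure literal status:
p: mixed (not pure)
q: pure positive
r: mixed (not pure)
Pure literal count = 1

1


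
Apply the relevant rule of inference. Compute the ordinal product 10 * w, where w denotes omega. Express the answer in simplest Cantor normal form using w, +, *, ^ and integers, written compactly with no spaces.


Compute 10 * w.
Ordinal * is associative and left-distributive over +, but NOT commutative; for finite n>1, n*w = w but w*n stays w*n.
For finite n>0, n * w = sup{n*k : k<w} = w. So 10 * w = w.
Result = w

w


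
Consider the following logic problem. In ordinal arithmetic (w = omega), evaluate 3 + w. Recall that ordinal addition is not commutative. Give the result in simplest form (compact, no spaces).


Compute 3 + w.
Ordinal + is associative but NOT commutative; for finite n>0, n + w = w but w + n stays w+n.
Any finite left addend is absorbed by w on the right: 3 + w = w.
Result = w

w


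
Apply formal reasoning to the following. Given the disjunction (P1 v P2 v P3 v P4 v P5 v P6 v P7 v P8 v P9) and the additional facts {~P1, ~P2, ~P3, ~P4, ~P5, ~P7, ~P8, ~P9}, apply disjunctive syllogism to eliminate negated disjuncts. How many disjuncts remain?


Original disjuncts (9): P1, P2, P3, P4, P5, P6, P7, P8, P9
Negated (eliminate): ~P1, ~P2, ~P3, ~P4, ~P5, ~P7, ~P8, ~P9
Remaining disjuncts: P6
Count = 9 - 8 = 1

1


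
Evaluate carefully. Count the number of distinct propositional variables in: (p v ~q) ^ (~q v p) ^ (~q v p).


Identify each variable that appears in the formula.
Variables found: p, q
Count = 2

2


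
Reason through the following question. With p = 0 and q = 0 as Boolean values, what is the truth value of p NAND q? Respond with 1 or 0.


p = 0, q = 0
Operation: p NAND q
Evaluate: 0 NAND 0 = 1

1


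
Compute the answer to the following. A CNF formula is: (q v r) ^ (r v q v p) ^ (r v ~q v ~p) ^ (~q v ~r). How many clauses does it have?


A CNF formula is a conjunction of clauses.
Clauses are separated by ^.
Counting the conjuncts: 4 clauses.

4


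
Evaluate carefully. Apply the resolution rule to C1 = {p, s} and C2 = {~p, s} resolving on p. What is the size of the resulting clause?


Remove p from C1 and ~p from C2.
C1 remainder: {s}
C2 remainder: {s}
Union (resolvent): {s}
Resolvent has 1 literal(s).

1


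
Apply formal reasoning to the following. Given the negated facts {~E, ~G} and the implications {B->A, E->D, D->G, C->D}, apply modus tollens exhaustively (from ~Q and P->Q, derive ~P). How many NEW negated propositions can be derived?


Initial negated facts: {~E, ~G}
Apply modus tollens to closure:
  ~G and D->G  =>  ~D
  ~D and C->D  =>  ~C
Final negated: {~C, ~D, ~E, ~G}
New negations: {~C, ~D}
Count = 2

2


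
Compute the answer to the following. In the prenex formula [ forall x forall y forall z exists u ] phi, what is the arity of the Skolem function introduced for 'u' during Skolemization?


Quantifier prefix: forall x forall y forall z exists u
'u' is existentially quantified at position 4.
Universal variables preceding it: x, y, z
Skolem function arity = 3

3


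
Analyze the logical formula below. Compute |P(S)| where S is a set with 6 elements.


The power set of a set with n elements has 2^n elements.
|P(S)| = 2^6 = 64

64


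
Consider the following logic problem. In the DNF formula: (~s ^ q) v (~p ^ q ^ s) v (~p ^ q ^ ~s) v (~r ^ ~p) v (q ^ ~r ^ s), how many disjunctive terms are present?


A DNF formula is a disjunction of terms (conjunctions).
Terms are separated by v.
Counting the disjuncts: 5 terms.

5


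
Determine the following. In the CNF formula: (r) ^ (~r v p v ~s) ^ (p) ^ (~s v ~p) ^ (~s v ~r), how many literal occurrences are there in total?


Counting literals in each clause:
Clause 1: 1 literal(s)
Clause 2: 3 literal(s)
Clause 3: 1 literal(s)
Clause 4: 2 literal(s)
Clause 5: 2 literal(s)
Total = 9

9


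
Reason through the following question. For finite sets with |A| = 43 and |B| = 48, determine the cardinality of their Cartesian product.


The Cartesian product A x B contains all ordered pairs (a, b).
|A x B| = |A| * |B| = 43 * 48 = 2064

2064


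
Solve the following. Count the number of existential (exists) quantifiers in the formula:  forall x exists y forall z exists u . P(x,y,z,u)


Quantifier prefix: forall x exists y forall z exists u
Mark each quantifier type:
  U E U E
Universal count = 2, Existential count = 2
Asked for existential (exists) quantifiers: 2

2


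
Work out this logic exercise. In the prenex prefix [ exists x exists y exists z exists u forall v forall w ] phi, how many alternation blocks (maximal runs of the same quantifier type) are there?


Quantifier-type sequence: E E E E A A  (A=forall, E=exists)
Group into maximal same-type runs:
  Ex4 | Ax2
Number of blocks = 2

2


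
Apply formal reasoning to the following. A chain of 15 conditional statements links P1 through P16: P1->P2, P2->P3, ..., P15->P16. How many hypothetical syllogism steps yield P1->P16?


With 15 implications in a chain connecting 16 propositions:
P1->P2, P2->P3, ..., P15->P16
Steps needed = (number of implications) - 1 = 15 - 1 = 14

14


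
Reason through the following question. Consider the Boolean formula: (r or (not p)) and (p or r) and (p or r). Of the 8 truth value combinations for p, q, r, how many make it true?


Evaluate all 8 assignments for p, q, r:
p=0, q=0, r=0: 0
p=0, q=0, r=1: 1
p=0, q=1, r=0: 0
p=0, q=1, r=1: 1
p=1, q=0, r=0: 0
p=1, q=0, r=1: 1
p=1, q=1, r=0: 0
p=1, q=1, r=1: 1
Satisfying count = 4

4


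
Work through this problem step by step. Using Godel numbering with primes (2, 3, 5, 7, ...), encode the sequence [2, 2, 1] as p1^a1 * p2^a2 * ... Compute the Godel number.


Encode each element as an exponent of the corresponding prime:
  2^2 = 4
  3^2 = 9
  5^1 = 5
Product = 4 * 9 * 5 = 180

180


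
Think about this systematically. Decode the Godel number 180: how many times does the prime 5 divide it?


Factorize 180 by dividing by 5 repeatedly.
Division steps: 5 divides 180 exactly 1 time(s).
Exponent of 5 = 1

1


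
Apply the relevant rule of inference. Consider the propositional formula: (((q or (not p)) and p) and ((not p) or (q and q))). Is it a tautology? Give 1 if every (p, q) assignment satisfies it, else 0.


Check all 4 assignments:
p=0, q=0: 0
p=0, q=1: 0
p=1, q=0: 0
p=1, q=1: 1
Satisfying count = 1/4.
Tautology iff count = 4: no.

0


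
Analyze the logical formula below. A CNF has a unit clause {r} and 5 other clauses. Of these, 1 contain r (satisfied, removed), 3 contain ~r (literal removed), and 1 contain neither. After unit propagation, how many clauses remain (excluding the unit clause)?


Satisfied (removed): 1
Shortened (remain): 3
Unchanged (remain): 1
Remaining = 3 + 1 = 4

4


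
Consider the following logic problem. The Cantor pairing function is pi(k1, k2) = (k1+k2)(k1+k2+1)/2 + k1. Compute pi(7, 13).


k1 + k2 = 20
(k1+k2)(k1+k2+1)/2 = 20 * 21 / 2 = 210
pi = 210 + 7 = 217

217


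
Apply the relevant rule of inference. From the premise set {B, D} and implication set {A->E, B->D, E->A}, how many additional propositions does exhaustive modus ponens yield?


Initial facts: {B, D}
Apply modus ponens to closure:
  (no implication fires)
Final known: {B, D}
New propositions: {(none)}
Count = 0

0


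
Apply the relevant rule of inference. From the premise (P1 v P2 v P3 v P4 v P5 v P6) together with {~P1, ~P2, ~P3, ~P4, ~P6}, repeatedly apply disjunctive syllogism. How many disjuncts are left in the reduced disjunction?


Original disjuncts (6): P1, P2, P3, P4, P5, P6
Negated (eliminate): ~P1, ~P2, ~P3, ~P4, ~P6
Remaining disjuncts: P5
Count = 6 - 5 = 1

1


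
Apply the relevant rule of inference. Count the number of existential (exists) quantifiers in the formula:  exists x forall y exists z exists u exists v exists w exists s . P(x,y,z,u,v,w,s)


Quantifier prefix: exists x forall y exists z exists u exists v exists w exists s
Mark each quantifier type:
  E U E E E E E
Universal count = 1, Existential count = 6
Asked for existential (exists) quantifiers: 6

6


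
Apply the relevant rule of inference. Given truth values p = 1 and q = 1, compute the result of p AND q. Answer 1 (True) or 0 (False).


p = 1, q = 1
Operation: p AND q
Evaluate: 1 AND 1 = 1

1


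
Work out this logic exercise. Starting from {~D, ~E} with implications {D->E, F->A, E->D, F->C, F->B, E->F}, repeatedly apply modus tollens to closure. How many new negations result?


Initial negated facts: {~D, ~E}
Apply modus tollens to closure:
  (no implication fires)
Final negated: {~D, ~E}
New negations: {(none)}
Count = 0

0


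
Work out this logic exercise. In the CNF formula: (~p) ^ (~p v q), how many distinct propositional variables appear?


Identify each variable that appears in the formula.
Variables found: p, q
Count = 2

2


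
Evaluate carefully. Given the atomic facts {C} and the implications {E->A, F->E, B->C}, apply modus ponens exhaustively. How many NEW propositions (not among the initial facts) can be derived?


Initial facts: {C}
Apply modus ponens to closure:
  (no implication fires)
Final known: {C}
New propositions: {(none)}
Count = 0

0


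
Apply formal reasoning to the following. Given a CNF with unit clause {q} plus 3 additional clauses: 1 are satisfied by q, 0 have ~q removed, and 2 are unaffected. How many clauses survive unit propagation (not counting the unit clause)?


Satisfied (removed): 1
Shortened (remain): 0
Unchanged (remain): 2
Remaining = 0 + 2 = 2

2


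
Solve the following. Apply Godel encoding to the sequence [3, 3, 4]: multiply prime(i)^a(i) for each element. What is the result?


Encode each element as an exponent of the corresponding prime:
  2^3 = 8
  3^3 = 27
  5^4 = 625
Product = 8 * 27 * 625 = 135000

135000


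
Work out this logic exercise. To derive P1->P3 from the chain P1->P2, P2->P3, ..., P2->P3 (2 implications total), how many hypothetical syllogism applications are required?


With 2 implications in a chain connecting 3 propositions:
P1->P2, P2->P3, ..., P2->P3
Steps needed = (number of implications) - 1 = 2 - 1 = 1

1


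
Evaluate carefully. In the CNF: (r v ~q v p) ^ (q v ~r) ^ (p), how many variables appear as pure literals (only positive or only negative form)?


Check each variable for pure literal status:
p: pure positive
q: mixed (not pure)
r: mixed (not pure)
Pure literal count = 1

1


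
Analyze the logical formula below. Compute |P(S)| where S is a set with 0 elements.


The power set of a set with n elements has 2^n elements.
|P(S)| = 2^0 = 1

1


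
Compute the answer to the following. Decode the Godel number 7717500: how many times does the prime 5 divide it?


Factorize 7717500 by dividing by 5 repeatedly.
Division steps: 5 divides 7717500 exactly 4 time(s).
Exponent of 5 = 4

4


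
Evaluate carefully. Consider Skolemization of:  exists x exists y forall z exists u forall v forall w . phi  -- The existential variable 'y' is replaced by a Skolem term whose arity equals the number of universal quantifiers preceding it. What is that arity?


Quantifier prefix: exists x exists y forall z exists u forall v forall w
'y' is existentially quantified at position 2.
No universal quantifiers precede it.
Skolem function arity = 0 (a Skolem constant)

0


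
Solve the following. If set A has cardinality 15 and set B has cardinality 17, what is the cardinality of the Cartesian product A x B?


The Cartesian product A x B contains all ordered pairs (a, b).
|A x B| = |A| * |B| = 15 * 17 = 255

255


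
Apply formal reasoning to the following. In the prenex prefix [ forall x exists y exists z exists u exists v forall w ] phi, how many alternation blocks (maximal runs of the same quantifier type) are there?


Quantifier-type sequence: A E E E E A  (A=forall, E=exists)
Group into maximal same-type runs:
  Ax1 | Ex4 | Ax1
Number of blocks = 3

3


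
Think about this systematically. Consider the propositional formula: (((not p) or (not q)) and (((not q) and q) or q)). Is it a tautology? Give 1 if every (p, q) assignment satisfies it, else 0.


Check all 4 assignments:
p=0, q=0: 0
p=0, q=1: 1
p=1, q=0: 0
p=1, q=1: 0
Satisfying count = 1/4.
Tautology iff count = 4: no.

0


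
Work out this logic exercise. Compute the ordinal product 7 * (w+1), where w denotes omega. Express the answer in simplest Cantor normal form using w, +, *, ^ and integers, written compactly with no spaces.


Compute 7 * (w+1).
Ordinal * is associative and left-distributive over +, but NOT commutative; for finite n>1, n*w = w but w*n stays w*n.
By left-distributivity: 7 * (w+1) = 7*w + 7*1 = w + 7 = w+7.
Result = w+7

w+7


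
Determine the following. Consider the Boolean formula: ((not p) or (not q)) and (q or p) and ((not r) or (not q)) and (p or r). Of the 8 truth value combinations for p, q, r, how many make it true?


Evaluate all 8 assignments for p, q, r:
p=0, q=0, r=0: 0
p=0, q=0, r=1: 0
p=0, q=1, r=0: 0
p=0, q=1, r=1: 0
p=1, q=0, r=0: 1
p=1, q=0, r=1: 1
p=1, q=1, r=0: 0
p=1, q=1, r=1: 0
Satisfying count = 2

2


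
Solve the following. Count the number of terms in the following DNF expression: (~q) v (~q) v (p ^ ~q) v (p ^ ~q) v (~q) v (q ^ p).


A DNF formula is a disjunction of terms (conjunctions).
Terms are separated by v.
Counting the disjuncts: 6 terms.

6


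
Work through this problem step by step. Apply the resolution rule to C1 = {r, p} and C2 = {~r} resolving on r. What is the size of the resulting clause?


Remove r from C1 and ~r from C2.
C1 remainder: {p}
C2 remainder: {}
Union (resolvent): {p}
Resolvent has 1 literal(s).

1


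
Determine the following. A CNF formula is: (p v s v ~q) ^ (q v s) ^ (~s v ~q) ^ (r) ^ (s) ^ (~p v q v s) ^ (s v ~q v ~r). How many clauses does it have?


A CNF formula is a conjunction of clauses.
Clauses are separated by ^.
Counting the conjuncts: 7 clauses.

7


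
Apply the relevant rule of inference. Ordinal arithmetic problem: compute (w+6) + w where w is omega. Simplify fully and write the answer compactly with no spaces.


Compute (w+6) + w.
Ordinal + is associative but NOT commutative; for finite n>0, n + w = w but w + n stays w+n.
(w+6) + w = w + (6+w) = w + w = w*2 (the finite tail 6 is absorbed by the right w).
Result = w*2

w*2


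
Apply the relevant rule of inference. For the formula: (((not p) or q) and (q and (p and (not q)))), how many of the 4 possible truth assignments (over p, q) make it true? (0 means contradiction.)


Check all 4 assignments:
p=0, q=0: 0
p=0, q=1: 0
p=1, q=0: 0
p=1, q=1: 0
Count of True = 0

0


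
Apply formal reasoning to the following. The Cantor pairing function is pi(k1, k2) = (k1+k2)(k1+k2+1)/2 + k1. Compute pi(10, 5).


k1 + k2 = 15
(k1+k2)(k1+k2+1)/2 = 15 * 16 / 2 = 120
pi = 120 + 10 = 130

130


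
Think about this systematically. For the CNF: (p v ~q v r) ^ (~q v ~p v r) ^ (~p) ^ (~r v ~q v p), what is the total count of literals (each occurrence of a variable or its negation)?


Counting literals in each clause:
Clause 1: 3 literal(s)
Clause 2: 3 literal(s)
Clause 3: 1 literal(s)
Clause 4: 3 literal(s)
Total = 10

10


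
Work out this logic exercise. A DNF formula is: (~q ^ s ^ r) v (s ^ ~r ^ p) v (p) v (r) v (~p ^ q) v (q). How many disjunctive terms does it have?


A DNF formula is a disjunction of terms (conjunctions).
Terms are separated by v.
Counting the disjuncts: 6 terms.

6


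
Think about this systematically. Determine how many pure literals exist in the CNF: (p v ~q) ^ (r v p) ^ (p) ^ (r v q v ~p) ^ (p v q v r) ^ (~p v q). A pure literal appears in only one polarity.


Check each variable for pure literal status:
p: mixed (not pure)
q: mixed (not pure)
r: pure positive
Pure literal count = 1

1
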